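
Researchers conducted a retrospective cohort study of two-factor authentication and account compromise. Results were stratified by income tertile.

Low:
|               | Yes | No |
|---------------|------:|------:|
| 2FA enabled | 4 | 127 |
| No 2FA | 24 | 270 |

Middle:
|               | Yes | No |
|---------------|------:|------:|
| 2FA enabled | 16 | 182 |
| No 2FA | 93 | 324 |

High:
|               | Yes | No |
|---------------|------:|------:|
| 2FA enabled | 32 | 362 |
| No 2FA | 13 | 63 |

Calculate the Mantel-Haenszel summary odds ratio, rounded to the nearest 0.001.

0.341

OR_MH = Σ(aᵢdᵢ/nᵢ) / Σ(bᵢcᵢ/nᵢ), where nᵢ is the stratum total.
Stratum 1 (Low): n = 425; a·d/n = 4·270/425 = 2.5412; b·c/n = 127·24/425 = 7.1718
Stratum 2 (Middle): n = 615; a·d/n = 16·324/615 = 8.4293; b·c/n = 182·93/615 = 27.5220
Stratum 3 (High): n = 470; a·d/n = 32·63/470 = 4.2894; b·c/n = 362·13/470 = 10.0128
OR_MH = (2.5412 + 8.4293 + 4.2894) / (7.1718 + 27.5220 + 10.0128) = 15.2598 / 44.7065 = 0.34133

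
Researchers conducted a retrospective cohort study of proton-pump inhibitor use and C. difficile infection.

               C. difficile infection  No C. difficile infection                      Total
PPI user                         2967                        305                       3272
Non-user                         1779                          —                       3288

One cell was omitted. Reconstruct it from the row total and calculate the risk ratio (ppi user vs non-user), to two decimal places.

1.68

The missing cell is in the unexposed row: 3288 − 1779 = 1509.
So a = 2967, b = 305, c = 1779, d = 1509.
RR = [a/(a+b)] / [c/(c+d)] = (2967/3272) / (1779/3288) = 0.90678/0.54106 = 1.67595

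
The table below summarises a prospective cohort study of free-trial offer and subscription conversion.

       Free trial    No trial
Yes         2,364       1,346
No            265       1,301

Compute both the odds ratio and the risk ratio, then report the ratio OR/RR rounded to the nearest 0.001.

4.876

Reading the table with exposure as columns: a = 2364 (Free trial, case), b = 265 (Free trial, non-case), c = 1346 (No trial, case), d = 1301.
OR = (2364·1301)/(265·1346) = 3075564/356690 = 8.62251
Risk in exposed = 2364/2629 = 0.89920; risk in unexposed = 1346/2647 = 0.50850; RR = 1.76834
OR/RR = 8.62251 / 1.76834 = 4.87605
The outcome is not rare, so the OR lies further from 1 than the RR.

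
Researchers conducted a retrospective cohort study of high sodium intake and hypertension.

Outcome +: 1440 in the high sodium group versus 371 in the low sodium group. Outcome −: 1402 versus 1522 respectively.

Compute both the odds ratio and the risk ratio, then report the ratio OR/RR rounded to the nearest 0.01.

From the description: a = 1440, b = 1402, c = 371, d = 1522.
OR = (1440·1522)/(1402·371) = 2191680/520142 = 4.21362
Risk in exposed = 1440/2842 = 0.50669; risk in unexposed = 371/1893 = 0.19599; RR = 2.58532
OR/RR = 4.21362 / 2.58532 = 1.62982
The outcome is not rare, so the OR lies further from 1 than the RR.

1.63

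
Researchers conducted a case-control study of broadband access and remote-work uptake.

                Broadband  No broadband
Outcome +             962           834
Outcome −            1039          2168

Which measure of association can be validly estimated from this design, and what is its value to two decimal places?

Reading the table with exposure as columns: a = 962 (Broadband, case), b = 1039 (Broadband, non-case), c = 834 (No broadband, case), d = 2168.
This is a case-control study: participants were sampled on outcome status, so risks in the source population cannot be estimated directly — relative risk is not valid here. The odds ratio is the appropriate measure.
OR = (a·d)/(b·c) = (962 × 2168) / (1039 × 834) = 2085616 / 866526 = 2.40687

2.41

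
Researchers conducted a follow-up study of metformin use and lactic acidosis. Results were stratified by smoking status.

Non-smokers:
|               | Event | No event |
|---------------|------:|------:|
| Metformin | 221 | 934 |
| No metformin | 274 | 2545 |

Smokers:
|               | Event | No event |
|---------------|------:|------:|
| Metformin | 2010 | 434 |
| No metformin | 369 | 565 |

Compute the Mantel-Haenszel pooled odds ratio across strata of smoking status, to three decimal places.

4.273

OR_MH = Σ(aᵢdᵢ/nᵢ) / Σ(bᵢcᵢ/nᵢ), where nᵢ is the stratum total.
Stratum 1 (Non-smokers): n = 3974; a·d/n = 221·2545/3974 = 141.5312; b·c/n = 934·274/3974 = 64.3976
Stratum 2 (Smokers): n = 3378; a·d/n = 2010·565/3378 = 336.1901; b·c/n = 434·369/3378 = 47.4085
OR_MH = (141.5312 + 336.1901) / (64.3976 + 47.4085) = 477.7213 / 111.8061 = 4.27277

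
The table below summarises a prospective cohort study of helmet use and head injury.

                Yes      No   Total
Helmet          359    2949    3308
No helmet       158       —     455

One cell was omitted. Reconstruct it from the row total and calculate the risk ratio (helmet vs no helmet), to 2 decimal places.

The missing cell is in the unexposed row: 455 − 158 = 297.
So a = 359, b = 2949, c = 158, d = 297.
RR = [a/(a+b)] / [c/(c+d)] = (359/3308) / (158/455) = 0.10852/0.34725 = 0.31252

0.31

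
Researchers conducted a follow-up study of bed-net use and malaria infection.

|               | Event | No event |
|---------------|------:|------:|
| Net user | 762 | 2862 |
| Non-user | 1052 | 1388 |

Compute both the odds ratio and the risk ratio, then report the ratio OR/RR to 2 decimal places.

Cells: a = 762, b = 2862, c = 1052, d = 1388.
OR = (762·1388)/(2862·1052) = 1057656/3010824 = 0.35128
Risk in exposed = 762/3624 = 0.21026; risk in unexposed = 1052/2440 = 0.43115; RR = 0.48769
OR/RR = 0.35128 / 0.48769 = 0.72031
The outcome is not rare, so the OR lies further from 1 than the RR.

0.72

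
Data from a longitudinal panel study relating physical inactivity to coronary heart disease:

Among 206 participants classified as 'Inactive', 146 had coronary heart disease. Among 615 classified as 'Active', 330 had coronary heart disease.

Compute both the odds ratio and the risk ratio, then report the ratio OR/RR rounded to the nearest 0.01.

From the description: a = 146, b = 60, c = 330, d = 285.
OR = (146·285)/(60·330) = 41610/19800 = 2.10152
Risk in exposed = 146/206 = 0.70874; risk in unexposed = 330/615 = 0.53659; RR = 1.32083
OR/RR = 2.10152 / 1.32083 = 1.59106
The outcome is not rare, so the OR lies further from 1 than the RR.

1.59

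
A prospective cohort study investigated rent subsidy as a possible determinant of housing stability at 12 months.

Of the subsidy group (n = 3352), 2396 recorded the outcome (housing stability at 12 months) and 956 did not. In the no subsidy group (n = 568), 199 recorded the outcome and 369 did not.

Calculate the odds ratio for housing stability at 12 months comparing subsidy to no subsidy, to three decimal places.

From the description: a = 2396, b = 956, c = 199, d = 369.
OR = (a·d)/(b·c) = (2396 × 369) / (956 × 199) = 884124 / 190244 = 4.64732
The odds of housing stability at 12 months are about 4.65 times as high in the subsidy group.

4.647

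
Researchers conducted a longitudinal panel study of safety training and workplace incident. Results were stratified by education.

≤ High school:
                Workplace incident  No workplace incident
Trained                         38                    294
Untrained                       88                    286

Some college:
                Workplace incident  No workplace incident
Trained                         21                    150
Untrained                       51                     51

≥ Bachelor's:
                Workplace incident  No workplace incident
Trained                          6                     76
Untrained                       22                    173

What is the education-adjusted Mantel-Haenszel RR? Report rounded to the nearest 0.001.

RR_MH = Σ(aᵢ·n₀ᵢ/nᵢ) / Σ(cᵢ·n₁ᵢ/nᵢ), with n₁ᵢ = aᵢ+bᵢ (exposed), n₀ᵢ = cᵢ+dᵢ (unexposed), nᵢ = n₁ᵢ+n₀ᵢ.
Stratum 1 (≤ High school): n₁ = 332, n₀ = 374, n = 706; a·n₀/n = 38·374/706 = 20.1303; c·n₁/n = 88·332/706 = 41.3824
Stratum 2 (Some college): n₁ = 171, n₀ = 102, n = 273; a·n₀/n = 21·102/273 = 7.8462; c·n₁/n = 51·171/273 = 31.9451
Stratum 3 (≥ Bachelor's): n₁ = 82, n₀ = 195, n = 277; a·n₀/n = 6·195/277 = 4.2238; c·n₁/n = 22·82/277 = 6.5126
RR_MH = (20.1303 + 7.8462 + 4.2238) / (41.3824 + 31.9451 + 6.5126) = 32.2003 / 79.8401 = 0.40331

0.403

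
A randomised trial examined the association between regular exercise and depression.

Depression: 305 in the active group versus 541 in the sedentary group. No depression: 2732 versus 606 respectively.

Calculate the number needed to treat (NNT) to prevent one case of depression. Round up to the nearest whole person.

Risk in treated group = 305/3037 = 0.10043; risk in control = 541/1147 = 0.47167.
Absolute risk reduction = 0.47167 − 0.10043 = 0.37124
NNT = 1 / ARR = 1 / 0.37124 = 2.694 → round up → 3

3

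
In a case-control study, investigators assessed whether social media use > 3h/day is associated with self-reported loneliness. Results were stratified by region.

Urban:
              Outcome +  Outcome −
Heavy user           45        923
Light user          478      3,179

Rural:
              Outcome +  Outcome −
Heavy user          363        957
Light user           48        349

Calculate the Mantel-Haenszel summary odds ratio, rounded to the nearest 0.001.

OR_MH = Σ(aᵢdᵢ/nᵢ) / Σ(bᵢcᵢ/nᵢ), where nᵢ is the stratum total.
Stratum 1 (Urban): n = 4625; a·d/n = 45·3179/4625 = 30.9308; b·c/n = 923·478/4625 = 95.3933
Stratum 2 (Rural): n = 1717; a·d/n = 363·349/1717 = 73.7839; b·c/n = 957·48/1717 = 26.7536
OR_MH = (30.9308 + 73.7839) / (95.3933 + 26.7536) = 104.7147 / 122.1469 = 0.85728

0.857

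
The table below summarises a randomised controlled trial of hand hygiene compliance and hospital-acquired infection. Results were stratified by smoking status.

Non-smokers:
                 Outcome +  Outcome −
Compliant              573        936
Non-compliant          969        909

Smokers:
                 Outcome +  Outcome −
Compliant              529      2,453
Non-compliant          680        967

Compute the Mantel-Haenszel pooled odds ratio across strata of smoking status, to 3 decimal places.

OR_MH = Σ(aᵢdᵢ/nᵢ) / Σ(bᵢcᵢ/nᵢ), where nᵢ is the stratum total.
Stratum 1 (Non-smokers): n = 3387; a·d/n = 573·909/3387 = 153.7812; b·c/n = 936·969/3387 = 267.7839
Stratum 2 (Smokers): n = 4629; a·d/n = 529·967/4629 = 110.5083; b·c/n = 2453·680/4629 = 360.3456
OR_MH = (153.7812 + 110.5083) / (267.7839 + 360.3456) = 264.2895 / 628.1295 = 0.42076

0.421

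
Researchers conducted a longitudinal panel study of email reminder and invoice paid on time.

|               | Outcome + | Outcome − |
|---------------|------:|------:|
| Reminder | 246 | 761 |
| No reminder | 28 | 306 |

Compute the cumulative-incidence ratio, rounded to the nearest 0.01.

Cells: a = 246, b = 761, c = 28, d = 306.
Risk in exposed = 246/1007 = 0.24429; risk in unexposed = 28/334 = 0.08383.
RR = 0.24429 / 0.08383 = 2.91403
The risk among the exposed is 2.91 times that among the unexposed.

2.91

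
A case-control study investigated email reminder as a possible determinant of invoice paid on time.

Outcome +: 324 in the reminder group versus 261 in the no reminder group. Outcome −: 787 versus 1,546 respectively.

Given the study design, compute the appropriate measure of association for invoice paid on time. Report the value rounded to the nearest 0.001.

2.439

From the description: a = 324, b = 787, c = 261, d = 1546.
This is a case-control study: participants were sampled on outcome status, so risks in the source population cannot be estimated directly — relative risk is not valid here. The odds ratio is the appropriate measure.
OR = (a·d)/(b·c) = (324 × 1546) / (787 × 261) = 500904 / 205407 = 2.43859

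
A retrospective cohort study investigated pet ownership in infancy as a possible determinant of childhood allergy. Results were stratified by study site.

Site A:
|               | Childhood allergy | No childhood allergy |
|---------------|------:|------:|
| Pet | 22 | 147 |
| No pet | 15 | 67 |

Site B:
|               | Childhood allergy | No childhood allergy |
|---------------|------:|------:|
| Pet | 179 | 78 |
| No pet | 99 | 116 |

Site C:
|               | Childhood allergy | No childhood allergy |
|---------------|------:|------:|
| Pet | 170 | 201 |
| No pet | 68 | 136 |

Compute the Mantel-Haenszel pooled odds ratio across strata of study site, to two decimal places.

1.84

OR_MH = Σ(aᵢdᵢ/nᵢ) / Σ(bᵢcᵢ/nᵢ), where nᵢ is the stratum total.
Stratum 1 (Site A): n = 251; a·d/n = 22·67/251 = 5.8725; b·c/n = 147·15/251 = 8.7849
Stratum 2 (Site B): n = 472; a·d/n = 179·116/472 = 43.9915; b·c/n = 78·99/472 = 16.3602
Stratum 3 (Site C): n = 575; a·d/n = 170·136/575 = 40.2087; b·c/n = 201·68/575 = 23.7704
OR_MH = (5.8725 + 43.9915 + 40.2087) / (8.7849 + 16.3602 + 23.7704) = 90.0727 / 48.9155 = 1.84140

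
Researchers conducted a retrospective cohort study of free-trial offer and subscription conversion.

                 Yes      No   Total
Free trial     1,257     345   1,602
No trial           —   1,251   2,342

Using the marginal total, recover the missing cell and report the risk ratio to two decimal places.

The missing cell is in the unexposed row: 2342 − 1251 = 1091.
So a = 1257, b = 345, c = 1091, d = 1251.
RR = [a/(a+b)] / [c/(c+d)] = (1257/1602) / (1091/2342) = 0.78464/0.46584 = 1.68436

1.68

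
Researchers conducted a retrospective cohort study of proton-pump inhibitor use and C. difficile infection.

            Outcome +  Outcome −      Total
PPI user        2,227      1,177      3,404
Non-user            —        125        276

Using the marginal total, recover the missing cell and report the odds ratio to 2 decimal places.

The missing cell is in the unexposed row: 276 − 125 = 151.
So a = 2227, b = 1177, c = 151, d = 125.
OR = (a·d)/(b·c) = (2227 × 125) / (1177 × 151) = 278375 / 177727 = 1.56631

1.57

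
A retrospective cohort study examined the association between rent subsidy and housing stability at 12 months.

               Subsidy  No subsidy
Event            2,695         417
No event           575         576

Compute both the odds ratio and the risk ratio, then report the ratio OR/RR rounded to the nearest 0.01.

Reading the table with exposure as columns: a = 2695 (Subsidy, case), b = 575 (Subsidy, non-case), c = 417 (No subsidy, case), d = 576.
OR = (2695·576)/(575·417) = 1552320/239775 = 6.47407
Risk in exposed = 2695/3270 = 0.82416; risk in unexposed = 417/993 = 0.41994; RR = 1.96257
OR/RR = 6.47407 / 1.96257 = 3.29878
The outcome is not rare, so the OR lies further from 1 than the RR.

3.30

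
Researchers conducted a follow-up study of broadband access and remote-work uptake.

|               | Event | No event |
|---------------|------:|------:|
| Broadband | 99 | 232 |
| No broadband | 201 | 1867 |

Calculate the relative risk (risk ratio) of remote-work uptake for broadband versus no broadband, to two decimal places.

Cells: a = 99, b = 232, c = 201, d = 1867.
Risk in exposed = 99/331 = 0.29909; risk in unexposed = 201/2068 = 0.09720.
RR = 0.29909 / 0.09720 = 3.07724
The risk among the exposed is 3.08 times that among the unexposed.

3.08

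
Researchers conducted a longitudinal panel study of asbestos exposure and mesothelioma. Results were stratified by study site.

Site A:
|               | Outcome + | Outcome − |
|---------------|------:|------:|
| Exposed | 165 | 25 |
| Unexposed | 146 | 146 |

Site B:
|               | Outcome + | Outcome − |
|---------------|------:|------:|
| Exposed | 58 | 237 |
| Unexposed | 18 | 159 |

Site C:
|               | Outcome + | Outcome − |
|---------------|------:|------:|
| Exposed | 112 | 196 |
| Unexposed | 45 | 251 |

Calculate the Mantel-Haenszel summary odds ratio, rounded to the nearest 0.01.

3.72

OR_MH = Σ(aᵢdᵢ/nᵢ) / Σ(bᵢcᵢ/nᵢ), where nᵢ is the stratum total.
Stratum 1 (Site A): n = 482; a·d/n = 165·146/482 = 49.9793; b·c/n = 25·146/482 = 7.5726
Stratum 2 (Site B): n = 472; a·d/n = 58·159/472 = 19.5381; b·c/n = 237·18/472 = 9.0381
Stratum 3 (Site C): n = 604; a·d/n = 112·251/604 = 46.5430; b·c/n = 196·45/604 = 14.6026
OR_MH = (49.9793 + 19.5381 + 46.5430) / (7.5726 + 9.0381 + 14.6026) = 116.0604 / 31.2134 = 3.71829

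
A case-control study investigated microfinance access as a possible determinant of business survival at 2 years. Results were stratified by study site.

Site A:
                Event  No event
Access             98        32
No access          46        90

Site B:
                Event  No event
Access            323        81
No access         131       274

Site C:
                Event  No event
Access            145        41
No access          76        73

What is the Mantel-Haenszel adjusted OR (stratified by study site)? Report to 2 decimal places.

6.23

OR_MH = Σ(aᵢdᵢ/nᵢ) / Σ(bᵢcᵢ/nᵢ), where nᵢ is the stratum total.
Stratum 1 (Site A): n = 266; a·d/n = 98·90/266 = 33.1579; b·c/n = 32·46/266 = 5.5338
Stratum 2 (Site B): n = 809; a·d/n = 323·274/809 = 109.3968; b·c/n = 81·131/809 = 13.1162
Stratum 3 (Site C): n = 335; a·d/n = 145·73/335 = 31.5970; b·c/n = 41·76/335 = 9.3015
OR_MH = (33.1579 + 109.3968 + 31.5970) / (5.5338 + 13.1162 + 9.3015) = 174.1517 / 27.9515 = 6.23049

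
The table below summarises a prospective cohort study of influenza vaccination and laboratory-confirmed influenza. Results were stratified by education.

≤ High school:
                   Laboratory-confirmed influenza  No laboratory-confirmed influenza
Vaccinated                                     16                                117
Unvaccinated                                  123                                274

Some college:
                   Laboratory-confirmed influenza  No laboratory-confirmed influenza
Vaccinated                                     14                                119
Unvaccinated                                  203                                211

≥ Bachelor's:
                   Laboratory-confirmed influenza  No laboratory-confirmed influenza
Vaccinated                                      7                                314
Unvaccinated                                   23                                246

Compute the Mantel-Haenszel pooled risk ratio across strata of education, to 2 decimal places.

RR_MH = Σ(aᵢ·n₀ᵢ/nᵢ) / Σ(cᵢ·n₁ᵢ/nᵢ), with n₁ᵢ = aᵢ+bᵢ (exposed), n₀ᵢ = cᵢ+dᵢ (unexposed), nᵢ = n₁ᵢ+n₀ᵢ.
Stratum 1 (≤ High school): n₁ = 133, n₀ = 397, n = 530; a·n₀/n = 16·397/530 = 11.9849; c·n₁/n = 123·133/530 = 30.8660
Stratum 2 (Some college): n₁ = 133, n₀ = 414, n = 547; a·n₀/n = 14·414/547 = 10.5960; c·n₁/n = 203·133/547 = 49.3583
Stratum 3 (≥ Bachelor's): n₁ = 321, n₀ = 269, n = 590; a·n₀/n = 7·269/590 = 3.1915; c·n₁/n = 23·321/590 = 12.5136
RR_MH = (11.9849 + 10.5960 + 3.1915) / (30.8660 + 49.3583 + 12.5136) = 25.7724 / 92.7379 = 0.27791

0.28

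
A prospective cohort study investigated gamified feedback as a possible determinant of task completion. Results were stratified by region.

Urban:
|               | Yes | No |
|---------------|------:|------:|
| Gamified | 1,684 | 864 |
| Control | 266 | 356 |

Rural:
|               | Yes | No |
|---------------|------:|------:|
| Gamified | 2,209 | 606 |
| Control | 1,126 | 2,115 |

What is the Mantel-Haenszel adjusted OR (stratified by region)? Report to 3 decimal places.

OR_MH = Σ(aᵢdᵢ/nᵢ) / Σ(bᵢcᵢ/nᵢ), where nᵢ is the stratum total.
Stratum 1 (Urban): n = 3170; a·d/n = 1684·356/3170 = 189.1180; b·c/n = 864·266/3170 = 72.4997
Stratum 2 (Rural): n = 6056; a·d/n = 2209·2115/6056 = 771.4721; b·c/n = 606·1126/6056 = 112.6744
OR_MH = (189.1180 + 771.4721) / (72.4997 + 112.6744) = 960.5901 / 185.1741 = 5.18750

5.187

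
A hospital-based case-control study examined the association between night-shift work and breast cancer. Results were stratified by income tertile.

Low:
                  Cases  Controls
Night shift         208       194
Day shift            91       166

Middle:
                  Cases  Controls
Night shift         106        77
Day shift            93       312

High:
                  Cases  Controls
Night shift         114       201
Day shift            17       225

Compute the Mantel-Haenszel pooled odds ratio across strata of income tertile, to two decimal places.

3.43

OR_MH = Σ(aᵢdᵢ/nᵢ) / Σ(bᵢcᵢ/nᵢ), where nᵢ is the stratum total.
Stratum 1 (Low): n = 659; a·d/n = 208·166/659 = 52.3945; b·c/n = 194·91/659 = 26.7891
Stratum 2 (Middle): n = 588; a·d/n = 106·312/588 = 56.2449; b·c/n = 77·93/588 = 12.1786
Stratum 3 (High): n = 557; a·d/n = 114·225/557 = 46.0503; b·c/n = 201·17/557 = 6.1346
OR_MH = (52.3945 + 56.2449 + 46.0503) / (26.7891 + 12.1786 + 6.1346) = 154.6897 / 45.1023 = 3.42975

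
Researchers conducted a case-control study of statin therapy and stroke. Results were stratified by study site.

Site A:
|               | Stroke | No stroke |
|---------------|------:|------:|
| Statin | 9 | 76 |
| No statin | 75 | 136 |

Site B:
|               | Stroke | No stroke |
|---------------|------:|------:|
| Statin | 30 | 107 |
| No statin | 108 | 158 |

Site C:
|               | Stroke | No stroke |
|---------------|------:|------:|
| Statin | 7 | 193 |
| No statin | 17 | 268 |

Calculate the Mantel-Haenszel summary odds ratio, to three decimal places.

0.361

OR_MH = Σ(aᵢdᵢ/nᵢ) / Σ(bᵢcᵢ/nᵢ), where nᵢ is the stratum total.
Stratum 1 (Site A): n = 296; a·d/n = 9·136/296 = 4.1351; b·c/n = 76·75/296 = 19.2568
Stratum 2 (Site B): n = 403; a·d/n = 30·158/403 = 11.7618; b·c/n = 107·108/403 = 28.6749
Stratum 3 (Site C): n = 485; a·d/n = 7·268/485 = 3.8680; b·c/n = 193·17/485 = 6.7649
OR_MH = (4.1351 + 11.7618 + 3.8680) / (19.2568 + 28.6749 + 6.7649) = 19.7650 / 54.6966 = 0.36136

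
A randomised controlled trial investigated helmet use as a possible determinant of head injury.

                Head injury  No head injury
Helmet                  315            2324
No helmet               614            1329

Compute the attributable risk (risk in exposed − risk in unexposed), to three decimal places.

Cells: a = 315, b = 2324, c = 614, d = 1329.
Risk in exposed = 315/2639 = 0.119363; risk in unexposed = 614/1943 = 0.316006.
Risk difference = 0.119363 − 0.316006 = -0.196643

-0.197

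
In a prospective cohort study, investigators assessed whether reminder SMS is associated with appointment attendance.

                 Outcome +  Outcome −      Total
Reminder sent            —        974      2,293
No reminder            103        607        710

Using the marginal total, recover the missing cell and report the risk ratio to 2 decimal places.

The missing cell is in the exposed row: 2293 − 974 = 1319.
So a = 1319, b = 974, c = 103, d = 607.
RR = [a/(a+b)] / [c/(c+d)] = (1319/2293) / (103/710) = 0.57523/0.14507 = 3.96517

3.97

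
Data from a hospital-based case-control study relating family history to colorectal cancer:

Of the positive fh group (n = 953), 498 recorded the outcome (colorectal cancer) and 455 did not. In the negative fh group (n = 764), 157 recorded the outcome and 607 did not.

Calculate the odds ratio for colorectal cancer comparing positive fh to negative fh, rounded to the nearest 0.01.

4.23

From the description: a = 498, b = 455, c = 157, d = 607.
OR = (a·d)/(b·c) = (498 × 607) / (455 × 157) = 302286 / 71435 = 4.23162
The odds of colorectal cancer are about 4.23 times as high in the positive fh group.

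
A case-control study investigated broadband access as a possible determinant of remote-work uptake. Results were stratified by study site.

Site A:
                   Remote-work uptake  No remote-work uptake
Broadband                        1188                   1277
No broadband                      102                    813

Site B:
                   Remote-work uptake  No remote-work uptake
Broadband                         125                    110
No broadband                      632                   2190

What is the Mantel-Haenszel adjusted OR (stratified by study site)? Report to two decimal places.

OR_MH = Σ(aᵢdᵢ/nᵢ) / Σ(bᵢcᵢ/nᵢ), where nᵢ is the stratum total.
Stratum 1 (Site A): n = 3380; a·d/n = 1188·813/3380 = 285.7527; b·c/n = 1277·102/3380 = 38.5367
Stratum 2 (Site B): n = 3057; a·d/n = 125·2190/3057 = 89.5486; b·c/n = 110·632/3057 = 22.7412
OR_MH = (285.7527 + 89.5486) / (38.5367 + 22.7412) = 375.3012 / 61.2779 = 6.12457

6.12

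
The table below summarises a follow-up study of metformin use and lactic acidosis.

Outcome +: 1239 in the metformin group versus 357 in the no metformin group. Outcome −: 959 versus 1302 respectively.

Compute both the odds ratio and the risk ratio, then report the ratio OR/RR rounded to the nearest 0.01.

From the description: a = 1239, b = 959, c = 357, d = 1302.
OR = (1239·1302)/(959·357) = 1613178/342363 = 4.71189
Risk in exposed = 1239/2198 = 0.56369; risk in unexposed = 357/1659 = 0.21519; RR = 2.61952
OR/RR = 4.71189 / 2.61952 = 1.79876
The outcome is not rare, so the OR lies further from 1 than the RR.

1.80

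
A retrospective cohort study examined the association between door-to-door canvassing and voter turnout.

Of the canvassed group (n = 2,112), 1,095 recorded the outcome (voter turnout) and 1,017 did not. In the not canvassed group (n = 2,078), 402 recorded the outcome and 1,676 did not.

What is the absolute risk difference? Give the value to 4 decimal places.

0.3250

From the description: a = 1095, b = 1017, c = 402, d = 1676.
Risk in exposed = 1095/2112 = 0.518466; risk in unexposed = 402/2078 = 0.193455.
Risk difference = 0.518466 − 0.193455 = 0.325011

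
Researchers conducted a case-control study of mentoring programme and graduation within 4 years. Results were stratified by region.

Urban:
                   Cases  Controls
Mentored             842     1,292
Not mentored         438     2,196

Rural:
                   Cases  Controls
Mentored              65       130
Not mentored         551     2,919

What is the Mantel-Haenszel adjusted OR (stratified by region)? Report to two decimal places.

3.18

OR_MH = Σ(aᵢdᵢ/nᵢ) / Σ(bᵢcᵢ/nᵢ), where nᵢ is the stratum total.
Stratum 1 (Urban): n = 4768; a·d/n = 842·2196/4768 = 387.8003; b·c/n = 1292·438/4768 = 118.6862
Stratum 2 (Rural): n = 3665; a·d/n = 65·2919/3665 = 51.7694; b·c/n = 130·551/3665 = 19.5443
OR_MH = (387.8003 + 51.7694) / (118.6862 + 19.5443) = 439.5698 / 138.2306 = 3.17997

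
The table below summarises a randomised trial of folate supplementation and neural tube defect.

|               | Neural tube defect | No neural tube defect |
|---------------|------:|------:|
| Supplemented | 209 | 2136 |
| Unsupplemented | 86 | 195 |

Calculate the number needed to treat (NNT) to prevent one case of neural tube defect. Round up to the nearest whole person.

Risk in treated group = 209/2345 = 0.08913; risk in control = 86/281 = 0.30605.
Absolute risk reduction = 0.30605 − 0.08913 = 0.21692
NNT = 1 / ARR = 1 / 0.21692 = 4.610 → round up → 5

5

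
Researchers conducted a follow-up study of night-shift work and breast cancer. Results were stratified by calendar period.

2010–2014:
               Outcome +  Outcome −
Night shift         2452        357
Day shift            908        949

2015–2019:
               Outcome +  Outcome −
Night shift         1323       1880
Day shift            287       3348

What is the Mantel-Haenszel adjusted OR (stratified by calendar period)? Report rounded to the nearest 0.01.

OR_MH = Σ(aᵢdᵢ/nᵢ) / Σ(bᵢcᵢ/nᵢ), where nᵢ is the stratum total.
Stratum 1 (2010–2014): n = 4666; a·d/n = 2452·949/4666 = 498.7030; b·c/n = 357·908/4666 = 69.4719
Stratum 2 (2015–2019): n = 6838; a·d/n = 1323·3348/6838 = 647.7631; b·c/n = 1880·287/6838 = 78.9061
OR_MH = (498.7030 + 647.7631) / (69.4719 + 78.9061) = 1146.4660 / 148.3780 = 7.72666

7.73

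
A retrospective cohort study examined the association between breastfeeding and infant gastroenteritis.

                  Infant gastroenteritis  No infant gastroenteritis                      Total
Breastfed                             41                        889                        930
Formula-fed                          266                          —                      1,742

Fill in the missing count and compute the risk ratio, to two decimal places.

0.29

The missing cell is in the unexposed row: 1742 − 266 = 1476.
So a = 41, b = 889, c = 266, d = 1476.
RR = [a/(a+b)] / [c/(c+d)] = (41/930) / (266/1742) = 0.04409/0.15270 = 0.28871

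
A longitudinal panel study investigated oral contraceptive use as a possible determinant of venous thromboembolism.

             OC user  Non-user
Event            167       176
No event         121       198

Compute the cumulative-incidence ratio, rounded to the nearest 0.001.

Reading the table with exposure as columns: a = 167 (OC user, case), b = 121 (OC user, non-case), c = 176 (Non-user, case), d = 198.
Risk in exposed = 167/288 = 0.57986; risk in unexposed = 176/374 = 0.47059.
RR = 0.57986 / 0.47059 = 1.23220
The risk among the exposed is 1.23 times that among the unexposed.

1.232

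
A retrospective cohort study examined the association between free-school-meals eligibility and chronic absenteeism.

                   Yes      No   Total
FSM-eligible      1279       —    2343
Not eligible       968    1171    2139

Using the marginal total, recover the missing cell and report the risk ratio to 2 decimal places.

1.21

The missing cell is in the exposed row: 2343 − 1279 = 1064.
So a = 1279, b = 1064, c = 968, d = 1171.
RR = [a/(a+b)] / [c/(c+d)] = (1279/2343) / (968/2139) = 0.54588/0.45255 = 1.20624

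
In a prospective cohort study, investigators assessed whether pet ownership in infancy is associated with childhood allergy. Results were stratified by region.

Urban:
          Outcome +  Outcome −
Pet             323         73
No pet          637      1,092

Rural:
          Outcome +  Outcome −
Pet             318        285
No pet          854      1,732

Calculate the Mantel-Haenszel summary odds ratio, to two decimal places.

3.45

OR_MH = Σ(aᵢdᵢ/nᵢ) / Σ(bᵢcᵢ/nᵢ), where nᵢ is the stratum total.
Stratum 1 (Urban): n = 2125; a·d/n = 323·1092/2125 = 165.9840; b·c/n = 73·637/2125 = 21.8828
Stratum 2 (Rural): n = 3189; a·d/n = 318·1732/3189 = 172.7112; b·c/n = 285·854/3189 = 76.3217
OR_MH = (165.9840 + 172.7112) / (21.8828 + 76.3217) = 338.6952 / 98.2046 = 3.44887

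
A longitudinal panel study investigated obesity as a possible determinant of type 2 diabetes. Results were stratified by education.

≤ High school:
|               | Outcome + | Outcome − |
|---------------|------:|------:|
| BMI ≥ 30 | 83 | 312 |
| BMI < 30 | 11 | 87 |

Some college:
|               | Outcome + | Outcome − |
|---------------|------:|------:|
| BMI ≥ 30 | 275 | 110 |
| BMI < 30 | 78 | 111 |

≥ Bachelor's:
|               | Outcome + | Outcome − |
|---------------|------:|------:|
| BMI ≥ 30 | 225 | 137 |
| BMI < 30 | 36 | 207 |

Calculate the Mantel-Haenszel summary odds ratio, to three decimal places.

OR_MH = Σ(aᵢdᵢ/nᵢ) / Σ(bᵢcᵢ/nᵢ), where nᵢ is the stratum total.
Stratum 1 (≤ High school): n = 493; a·d/n = 83·87/493 = 14.6471; b·c/n = 312·11/493 = 6.9615
Stratum 2 (Some college): n = 574; a·d/n = 275·111/574 = 53.1794; b·c/n = 110·78/574 = 14.9477
Stratum 3 (≥ Bachelor's): n = 605; a·d/n = 225·207/605 = 76.9835; b·c/n = 137·36/605 = 8.1521
OR_MH = (14.6471 + 53.1794 + 76.9835) / (6.9615 + 14.9477 + 8.1521) = 144.8100 / 30.0613 = 4.81716

4.817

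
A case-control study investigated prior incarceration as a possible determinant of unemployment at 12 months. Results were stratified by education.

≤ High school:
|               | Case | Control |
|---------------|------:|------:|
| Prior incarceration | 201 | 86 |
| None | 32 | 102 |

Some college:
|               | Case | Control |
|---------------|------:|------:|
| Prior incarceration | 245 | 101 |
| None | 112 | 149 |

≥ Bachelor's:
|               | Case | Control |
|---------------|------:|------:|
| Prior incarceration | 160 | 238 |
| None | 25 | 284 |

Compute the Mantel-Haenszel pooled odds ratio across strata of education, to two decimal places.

OR_MH = Σ(aᵢdᵢ/nᵢ) / Σ(bᵢcᵢ/nᵢ), where nᵢ is the stratum total.
Stratum 1 (≤ High school): n = 421; a·d/n = 201·102/421 = 48.6983; b·c/n = 86·32/421 = 6.5368
Stratum 2 (Some college): n = 607; a·d/n = 245·149/607 = 60.1400; b·c/n = 101·112/607 = 18.6359
Stratum 3 (≥ Bachelor's): n = 707; a·d/n = 160·284/707 = 64.2716; b·c/n = 238·25/707 = 8.4158
OR_MH = (48.6983 + 60.1400 + 64.2716) / (6.5368 + 18.6359 + 8.4158) = 173.1099 / 33.5886 = 5.15383

5.15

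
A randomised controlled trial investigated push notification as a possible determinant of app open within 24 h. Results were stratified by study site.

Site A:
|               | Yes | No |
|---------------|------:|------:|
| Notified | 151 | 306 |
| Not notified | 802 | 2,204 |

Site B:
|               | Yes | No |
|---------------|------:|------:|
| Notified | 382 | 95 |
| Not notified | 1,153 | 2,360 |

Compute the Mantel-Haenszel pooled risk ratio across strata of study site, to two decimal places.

1.92

RR_MH = Σ(aᵢ·n₀ᵢ/nᵢ) / Σ(cᵢ·n₁ᵢ/nᵢ), with n₁ᵢ = aᵢ+bᵢ (exposed), n₀ᵢ = cᵢ+dᵢ (unexposed), nᵢ = n₁ᵢ+n₀ᵢ.
Stratum 1 (Site A): n₁ = 457, n₀ = 3006, n = 3463; a·n₀/n = 151·3006/3463 = 131.0731; c·n₁/n = 802·457/3463 = 105.8371
Stratum 2 (Site B): n₁ = 477, n₀ = 3513, n = 3990; a·n₀/n = 382·3513/3990 = 336.3323; c·n₁/n = 1153·477/3990 = 137.8398
RR_MH = (131.0731 + 336.3323) / (105.8371 + 137.8398) = 467.4054 / 243.6770 = 1.91814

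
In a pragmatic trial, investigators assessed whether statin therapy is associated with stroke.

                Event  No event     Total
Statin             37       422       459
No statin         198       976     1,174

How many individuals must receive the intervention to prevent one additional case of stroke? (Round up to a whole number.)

Risk in treated group = 37/459 = 0.08061; risk in control = 198/1174 = 0.16865.
Absolute risk reduction = 0.16865 − 0.08061 = 0.08804
NNT = 1 / ARR = 1 / 0.08804 = 11.358 → round up → 12

12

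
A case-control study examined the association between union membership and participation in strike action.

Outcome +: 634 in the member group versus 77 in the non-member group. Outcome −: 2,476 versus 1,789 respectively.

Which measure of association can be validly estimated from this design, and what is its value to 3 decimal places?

From the description: a = 634, b = 2476, c = 77, d = 1789.
This is a case-control study: participants were sampled on outcome status, so risks in the source population cannot be estimated directly — relative risk is not valid here. The odds ratio is the appropriate measure.
OR = (a·d)/(b·c) = (634 × 1789) / (2476 × 77) = 1134226 / 190652 = 5.94920

5.949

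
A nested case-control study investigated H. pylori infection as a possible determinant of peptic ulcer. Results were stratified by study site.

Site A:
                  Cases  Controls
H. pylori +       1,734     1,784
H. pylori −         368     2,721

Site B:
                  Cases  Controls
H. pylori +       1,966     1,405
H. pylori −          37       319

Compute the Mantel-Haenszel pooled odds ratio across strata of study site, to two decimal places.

OR_MH = Σ(aᵢdᵢ/nᵢ) / Σ(bᵢcᵢ/nᵢ), where nᵢ is the stratum total.
Stratum 1 (Site A): n = 6607; a·d/n = 1734·2721/6607 = 714.1235; b·c/n = 1784·368/6607 = 99.3661
Stratum 2 (Site B): n = 3727; a·d/n = 1966·319/3727 = 168.2731; b·c/n = 1405·37/3727 = 13.9482
OR_MH = (714.1235 + 168.2731) / (99.3661 + 13.9482) = 882.3966 / 113.3143 = 7.78716

7.79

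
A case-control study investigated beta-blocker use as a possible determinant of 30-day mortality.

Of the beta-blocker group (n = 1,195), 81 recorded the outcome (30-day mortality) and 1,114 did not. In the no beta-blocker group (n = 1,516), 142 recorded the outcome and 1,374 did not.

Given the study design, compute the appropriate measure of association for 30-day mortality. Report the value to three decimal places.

0.704

From the description: a = 81, b = 1114, c = 142, d = 1374.
This is a case-control study: participants were sampled on outcome status, so risks in the source population cannot be estimated directly — relative risk is not valid here. The odds ratio is the appropriate measure.
OR = (a·d)/(b·c) = (81 × 1374) / (1114 × 142) = 111294 / 158188 = 0.70356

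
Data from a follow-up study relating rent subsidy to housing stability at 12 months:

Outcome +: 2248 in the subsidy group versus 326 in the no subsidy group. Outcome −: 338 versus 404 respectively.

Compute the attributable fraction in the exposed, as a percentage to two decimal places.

From the description: a = 2248, b = 338, c = 326, d = 404.
Risk in exposed = 2248/2586 = 0.86930; risk in unexposed = 326/730 = 0.44658.
RR = 0.86930/0.44658 = 1.94658
AR% = (RR − 1)/RR × 100 = (1.94658 − 1)/1.94658 × 100 = 48.6279%

48.63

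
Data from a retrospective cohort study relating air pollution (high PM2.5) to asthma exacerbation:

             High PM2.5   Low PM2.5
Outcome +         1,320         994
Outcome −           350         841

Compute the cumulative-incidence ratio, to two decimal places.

1.46

Reading the table with exposure as columns: a = 1320 (High PM2.5, case), b = 350 (High PM2.5, non-case), c = 994 (Low PM2.5, case), d = 841.
Risk in exposed = 1320/1670 = 0.79042; risk in unexposed = 994/1835 = 0.54169.
RR = 0.79042 / 0.54169 = 1.45917
The risk among the exposed is 1.46 times that among the unexposed.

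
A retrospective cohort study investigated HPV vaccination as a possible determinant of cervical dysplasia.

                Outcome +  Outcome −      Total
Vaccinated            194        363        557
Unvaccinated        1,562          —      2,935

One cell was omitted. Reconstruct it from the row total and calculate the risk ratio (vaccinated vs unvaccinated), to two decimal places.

0.65

The missing cell is in the unexposed row: 2935 − 1562 = 1373.
So a = 194, b = 363, c = 1562, d = 1373.
RR = [a/(a+b)] / [c/(c+d)] = (194/557) / (1562/2935) = 0.34829/0.53220 = 0.65445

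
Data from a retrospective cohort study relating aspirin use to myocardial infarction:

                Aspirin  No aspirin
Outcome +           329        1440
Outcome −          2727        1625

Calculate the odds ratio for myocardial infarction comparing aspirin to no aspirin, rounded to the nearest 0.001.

0.136

Reading the table with exposure as columns: a = 329 (Aspirin, case), b = 2727 (Aspirin, non-case), c = 1440 (No aspirin, case), d = 1625.
OR = (a·d)/(b·c) = (329 × 1625) / (2727 × 1440) = 534625 / 3926880 = 0.13614
Exposure is associated with lower odds of myocardial infarction (OR = 0.14 < 1).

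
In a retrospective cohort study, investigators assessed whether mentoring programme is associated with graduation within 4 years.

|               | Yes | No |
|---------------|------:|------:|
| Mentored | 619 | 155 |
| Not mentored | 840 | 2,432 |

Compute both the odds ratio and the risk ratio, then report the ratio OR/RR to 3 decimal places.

Cells: a = 619, b = 155, c = 840, d = 2432.
OR = (619·2432)/(155·840) = 1505408/130200 = 11.56227
Risk in exposed = 619/774 = 0.79974; risk in unexposed = 840/3272 = 0.25672; RR = 3.11518
OR/RR = 11.56227 / 3.11518 = 3.71159
The outcome is not rare, so the OR lies further from 1 than the RR.

3.712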